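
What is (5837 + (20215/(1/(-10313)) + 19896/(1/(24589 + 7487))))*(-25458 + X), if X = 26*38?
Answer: -10515068251860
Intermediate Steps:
X = 988
(5837 + (20215/(1/(-10313)) + 19896/(1/(24589 + 7487))))*(-25458 + X) = (5837 + (20215/(1/(-10313)) + 19896/(1/(24589 + 7487))))*(-25458 + 988) = (5837 + (20215/(-1/10313) + 19896/(1/32076)))*(-24470) = (5837 + (20215*(-10313) + 19896/(1/32076)))*(-24470) = (5837 + (-208477295 + 19896*32076))*(-24470) = (5837 + (-208477295 + 638184096))*(-24470) = (5837 + 429706801)*(-24470) = 429712638*(-24470) = -10515068251860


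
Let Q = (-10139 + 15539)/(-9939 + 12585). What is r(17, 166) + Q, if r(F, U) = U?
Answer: 8234/49 ≈ 168.04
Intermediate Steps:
Q = 100/49 (Q = 5400/2646 = 5400*(1/2646) = 100/49 ≈ 2.0408)
r(17, 166) + Q = 166 + 100/49 = 8234/49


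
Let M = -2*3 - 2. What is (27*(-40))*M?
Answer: 8640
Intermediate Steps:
M = -8 (M = -6 - 2 = -8)
(27*(-40))*M = (27*(-40))*(-8) = -1080*(-8) = 8640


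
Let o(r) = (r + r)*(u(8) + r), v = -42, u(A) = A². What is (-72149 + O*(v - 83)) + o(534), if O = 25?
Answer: 563390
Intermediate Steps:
o(r) = 2*r*(64 + r) (o(r) = (r + r)*(8² + r) = (2*r)*(64 + r) = 2*r*(64 + r))
(-72149 + O*(v - 83)) + o(534) = (-72149 + 25*(-42 - 83)) + 2*534*(64 + 534) = (-72149 + 25*(-125)) + 2*534*598 = (-72149 - 3125) + 638664 = -75274 + 638664 = 563390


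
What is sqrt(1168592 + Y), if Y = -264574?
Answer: sqrt(904018) ≈ 950.80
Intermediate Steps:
sqrt(1168592 + Y) = sqrt(1168592 - 264574) = sqrt(904018)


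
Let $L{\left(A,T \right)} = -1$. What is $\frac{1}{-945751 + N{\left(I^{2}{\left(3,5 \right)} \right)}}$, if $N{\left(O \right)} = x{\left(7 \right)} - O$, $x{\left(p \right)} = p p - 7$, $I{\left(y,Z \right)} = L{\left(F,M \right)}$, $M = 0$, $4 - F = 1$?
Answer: $- \frac{1}{945710} \approx -1.0574 \cdot 10^{-6}$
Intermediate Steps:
$F = 3$ ($F = 4 - 1 = 3$)
$I{\left(y,Z \right)} = -1$
$x{\left(p \right)} = -7 + p^{2}$ ($x{\left(p \right)} = p^{2} - 7 = -7 + p^{2}$)
$N{\left(O \right)} = 42 - O$ ($N{\left(O \right)} = \left(-7 + 7^{2}\right) - O = \left(-7 + 49\right) - O = 42 - O$)
$\frac{1}{-945751 + N{\left(I^{2}{\left(3,5 \right)} \right)}} = \frac{1}{-945751 + \left(42 - \left(-1\right)^{2}\right)} = \frac{1}{-945751 + \left(42 - 1\right)} = \frac{1}{-945751 + 41} = \frac{1}{-945710} = - \frac{1}{945710}$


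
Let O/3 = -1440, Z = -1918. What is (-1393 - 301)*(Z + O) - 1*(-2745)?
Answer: 10569917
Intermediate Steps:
O = -4320 (O = 3*(-1440) = -4320)
(-1393 - 301)*(Z + O) - 1*(-2745) = (-1393 - 301)*(-1918 - 4320) - 1*(-2745) = -1694*(-6238) + 2745 = 10567172 + 2745 = 10569917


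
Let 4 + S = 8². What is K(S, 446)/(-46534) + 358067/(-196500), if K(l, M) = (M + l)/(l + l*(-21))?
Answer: -11108137947/6095954000 ≈ -1.8222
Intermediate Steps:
S = 60 (S = -4 + 8² = -4 + 64 = 60)
K(l, M) = -(M + l)/(20*l) (K(l, M) = (M + l)/(l - 21*l) = (M + l)/((-20*l)) = (M + l)*(-1/(20*l)) = -(M + l)/(20*l))
K(S, 446)/(-46534) + 358067/(-196500) = ((1/20)*(-1*446 - 1*60)/60)/(-46534) + 358067/(-196500) = ((1/20)*(1/60)*(-446 - 60))*(-1/46534) + 358067*(-1/196500) = ((1/20)*(1/60)*(-506))*(-1/46534) - 358067/196500 = -253/600*(-1/46534) - 358067/196500 = 253/27920400 - 358067/196500 = -11108137947/6095954000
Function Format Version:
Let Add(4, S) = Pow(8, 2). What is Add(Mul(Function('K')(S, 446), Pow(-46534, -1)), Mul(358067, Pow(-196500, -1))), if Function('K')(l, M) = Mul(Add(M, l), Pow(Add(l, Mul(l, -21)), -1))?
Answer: Rational(-11108137947, 6095954000) ≈ -1.8222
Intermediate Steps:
S = 60 (S = Add(-4, Pow(8, 2)) = Add(-4, 64) = 60)
Function('K')(l, M) = Mul(Rational(-1, 20), Pow(l, -1), Add(M, l)) (Function('K')(l, M) = Mul(Add(M, l), Pow(Add(l, Mul(-21, l)), -1)) = Mul(Add(M, l), Pow(Mul(-20, l), -1)) = Mul(Add(M, l), Mul(Rational(-1, 20), Pow(l, -1))) = Mul(Rational(-1, 20), Pow(l, -1), Add(M, l)))
Add(Mul(Function('K')(S, 446), Pow(-46534, -1)), Mul(358067, Pow(-196500, -1))) = Add(Mul(Mul(Rational(1, 20), Pow(60, -1), Add(Mul(-1, 446), Mul(-1, 60))), Pow(-46534, -1)), Mul(358067, Pow(-196500, -1))) = Add(Mul(Mul(Rational(1, 20), Rational(1, 60), Add(-446, -60)), Rational(-1, 46534)), Mul(358067, Rational(-1, 196500))) = Add(Mul(Mul(Rational(1, 20), Rational(1, 60), -506), Rational(-1, 46534)), Rational(-358067, 196500)) = Add(Mul(Rational(-253, 600), Rational(-1, 46534)), Rational(-358067, 196500)) = Add(Rational(253, 27920400), Rational(-358067, 196500)) = Rational(-11108137947, 6095954000)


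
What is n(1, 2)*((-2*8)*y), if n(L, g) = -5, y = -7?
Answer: -560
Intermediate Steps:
n(1, 2)*((-2*8)*y) = -5*(-2*8)*(-7) = -(-80)*(-7) = -5*112 = -560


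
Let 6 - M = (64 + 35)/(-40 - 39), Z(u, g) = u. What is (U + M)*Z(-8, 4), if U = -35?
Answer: 17536/79 ≈ 221.97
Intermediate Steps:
M = 573/79 (M = 6 - (64 + 35)/(-40 - 39) = 6 - 99/(-79) = 6 - 99*(-1)/79 = 6 - 1*(-99/79) = 6 + 99/79 = 573/79 ≈ 7.2532)
(U + M)*Z(-8, 4) = (-35 + 573/79)*(-8) = -2192/79*(-8) = 17536/79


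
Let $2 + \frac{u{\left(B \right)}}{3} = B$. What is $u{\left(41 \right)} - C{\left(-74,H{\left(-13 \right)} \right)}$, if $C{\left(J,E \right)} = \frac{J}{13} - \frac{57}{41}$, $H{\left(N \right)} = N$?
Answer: $\frac{66136}{533} \approx 124.08$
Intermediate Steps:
$C{\left(J,E \right)} = - \frac{57}{41} + \frac{J}{13}$ ($C{\left(J,E \right)} = J \frac{1}{13} - \frac{57}{41} = \frac{J}{13} - \frac{57}{41} = - \frac{57}{41} + \frac{J}{13}$)
$u{\left(B \right)} = -6 + 3 B$
$u{\left(41 \right)} - C{\left(-74,H{\left(-13 \right)} \right)} = \left(-6 + 3 \cdot 41\right) - \left(- \frac{57}{41} + \frac{1}{13} \left(-74\right)\right) = \left(-6 + 123\right) - \left(- \frac{57}{41} - \frac{74}{13}\right) = 117 - - \frac{3775}{533} = 117 + \frac{3775}{533} = \frac{66136}{533}$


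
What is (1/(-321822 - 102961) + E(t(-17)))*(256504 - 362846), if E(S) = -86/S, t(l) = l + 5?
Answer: -971203567373/1274349 ≈ -7.6212e+5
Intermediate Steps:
t(l) = 5 + l
(1/(-321822 - 102961) + E(t(-17)))*(256504 - 362846) = (1/(-321822 - 102961) - 86/(5 - 17))*(256504 - 362846) = (1/(-424783) - 86/(-12))*(-106342) = (-1/424783 - 86*(-1/12))*(-106342) = (-1/424783 + 43/6)*(-106342) = (18265663/2548698)*(-106342) = -971203567373/1274349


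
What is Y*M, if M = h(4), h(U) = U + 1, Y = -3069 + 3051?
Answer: -90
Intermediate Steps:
Y = -18
h(U) = 1 + U
M = 5 (M = 1 + 4 = 5)
Y*M = -18*5 = -90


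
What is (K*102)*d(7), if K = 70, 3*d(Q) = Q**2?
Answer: 116620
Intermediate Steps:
d(Q) = Q**2/3
(K*102)*d(7) = (70*102)*((1/3)*7**2) = 7140*((1/3)*49) = 7140*(49/3) = 116620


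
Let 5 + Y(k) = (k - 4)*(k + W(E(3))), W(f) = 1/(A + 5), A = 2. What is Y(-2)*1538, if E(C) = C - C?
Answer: 66134/7 ≈ 9447.7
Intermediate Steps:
E(C) = 0
W(f) = 1/7 (W(f) = 1/(2 + 5) = 1/7)
Y(k) = -5 + (-4 + k)*(1/7 + k) (Y(k) = -5 + (k - 4)*(k + 1/7) = -5 + (-4 + k)*(1/7 + k))
Y(-2)*1538 = (-39/7 + (-2)**2 - 27/7*(-2))*1538 = (-39/7 + 4 + 54/7)*1538 = (43/7)*1538 = 66134/7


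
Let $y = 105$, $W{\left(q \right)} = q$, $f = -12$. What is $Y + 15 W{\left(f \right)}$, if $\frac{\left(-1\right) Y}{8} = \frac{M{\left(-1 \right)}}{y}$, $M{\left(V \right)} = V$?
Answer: $- \frac{18892}{105} \approx -179.92$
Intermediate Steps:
$Y = \frac{8}{105}$ ($Y = - 8 \left(- \frac{1}{105}\right) = - 8 \left(\left(-1\right) \frac{1}{105}\right) = \left(-8\right) \left(- \frac{1}{105}\right) = \frac{8}{105} \approx 0.07619$)
$Y + 15 W{\left(f \right)} = \frac{8}{105} + 15 \left(-12\right) = \frac{8}{105} - 180 = - \frac{18892}{105}$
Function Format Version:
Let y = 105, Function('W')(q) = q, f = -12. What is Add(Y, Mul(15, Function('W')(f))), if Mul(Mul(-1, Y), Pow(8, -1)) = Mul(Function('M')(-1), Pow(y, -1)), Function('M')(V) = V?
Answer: Rational(-18892, 105) ≈ -179.92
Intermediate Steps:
Y = Rational(8, 105) (Y = Mul(-8, Mul(-1, Pow(105, -1))) = Mul(-8, Mul(-1, Rational(1, 105))) = Mul(-8, Rational(-1, 105)) = Rational(8, 105) ≈ 0.076190)
Add(Y, Mul(15, Function('W')(f))) = Add(Rational(8, 105), Mul(15, -12)) = Add(Rational(8, 105), -180) = Rational(-18892, 105)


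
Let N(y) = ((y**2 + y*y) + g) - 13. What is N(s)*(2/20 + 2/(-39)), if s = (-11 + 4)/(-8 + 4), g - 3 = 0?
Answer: -589/3120 ≈ -0.18878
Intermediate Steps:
g = 3 (g = 3 + 0 = 3)
s = 7/4 (s = -7/(-4) = -7*(-1/4) = 7/4 ≈ 1.7500)
N(y) = -10 + 2*y**2 (N(y) = ((y**2 + y*y) + 3) - 13 = ((y**2 + y**2) + 3) - 13 = (2*y**2 + 3) - 13 = (3 + 2*y**2) - 13 = -10 + 2*y**2)
N(s)*(2/20 + 2/(-39)) = (-10 + 2*(7/4)**2)*(2/20 + 2/(-39)) = (-10 + 2*(49/16))*(2*(1/20) + 2*(-1/39)) = (-10 + 49/8)*(1/10 - 2/39) = -31/8*19/390 = -589/3120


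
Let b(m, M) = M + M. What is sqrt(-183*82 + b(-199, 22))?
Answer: I*sqrt(14962) ≈ 122.32*I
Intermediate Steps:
b(m, M) = 2*M
sqrt(-183*82 + b(-199, 22)) = sqrt(-183*82 + 2*22) = sqrt(-15006 + 44) = sqrt(-14962) = I*sqrt(14962)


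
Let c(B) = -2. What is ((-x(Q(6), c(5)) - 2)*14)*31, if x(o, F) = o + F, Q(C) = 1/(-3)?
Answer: 434/3 ≈ 144.67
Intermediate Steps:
Q(C) = -⅓
x(o, F) = F + o
((-x(Q(6), c(5)) - 2)*14)*31 = ((-(-2 - ⅓) - 2)*14)*31 = ((-1*(-7/3) - 2)*14)*31 = ((7/3 - 2)*14)*31 = ((⅓)*14)*31 = (14/3)*31 = 434/3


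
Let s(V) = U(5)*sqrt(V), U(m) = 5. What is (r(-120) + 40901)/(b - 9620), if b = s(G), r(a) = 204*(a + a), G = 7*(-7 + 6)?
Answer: 15505516/18508915 + 8059*I*sqrt(7)/18508915 ≈ 0.83773 + 0.001152*I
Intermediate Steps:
G = -7 (G = 7*(-1) = -7)
r(a) = 408*a (r(a) = 204*(2*a) = 408*a)
s(V) = 5*sqrt(V)
b = 5*I*sqrt(7) (b = 5*sqrt(-7) = 5*(I*sqrt(7)) = 5*I*sqrt(7) ≈ 13.229*I)
(r(-120) + 40901)/(b - 9620) = (408*(-120) + 40901)/(5*I*sqrt(7) - 9620) = (-48960 + 40901)/(-9620 + 5*I*sqrt(7)) = -8059/(-9620 + 5*I*sqrt(7))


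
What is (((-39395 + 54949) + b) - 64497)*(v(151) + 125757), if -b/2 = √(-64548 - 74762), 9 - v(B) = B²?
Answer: -5039415995 - 205930*I*√139310 ≈ -5.0394e+9 - 7.6862e+7*I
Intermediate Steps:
v(B) = 9 - B²
b = -2*I*√139310 (b = -2*√(-64548 - 74762) = -2*I*√139310 ≈ -746.49*I)
(((-39395 + 54949) + b) - 64497)*(v(151) + 125757) = (((-39395 + 54949) - 2*I*√139310) - 64497)*((9 - 1*151²) + 125757) = ((15554 - 2*I*√139310) - 64497)*((9 - 1*22801) + 125757) = (-48943 - 2*I*√139310)*((9 - 22801) + 125757) = (-48943 - 2*I*√139310)*(-22792 + 125757) = (-48943 - 2*I*√139310)*102965 = -5039415995 - 205930*I*√139310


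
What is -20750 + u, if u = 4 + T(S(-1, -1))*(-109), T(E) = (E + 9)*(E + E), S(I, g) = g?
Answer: -19002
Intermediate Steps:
T(E) = 2*E*(9 + E) (T(E) = (9 + E)*(2*E) = 2*E*(9 + E))
u = 1748 (u = 4 + (2*(-1)*(9 - 1))*(-109) = 4 + (2*(-1)*8)*(-109) = 4 - 16*(-109) = 4 + 1744 = 1748)
-20750 + u = -20750 + 1748 = -19002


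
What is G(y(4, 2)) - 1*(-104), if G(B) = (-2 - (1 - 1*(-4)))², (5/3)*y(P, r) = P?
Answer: 153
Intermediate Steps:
y(P, r) = 3*P/5
G(B) = 49 (G(B) = (-2 - (1 + 4))² = (-2 - 1*5)² = (-2 - 5)² = (-7)² = 49)
G(y(4, 2)) - 1*(-104) = 49 - 1*(-104) = 49 + 104 = 153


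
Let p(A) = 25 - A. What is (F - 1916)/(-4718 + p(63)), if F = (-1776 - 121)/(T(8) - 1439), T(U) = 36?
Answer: 2686251/6672668 ≈ 0.40258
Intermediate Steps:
F = 1897/1403 (F = (-1776 - 121)/(36 - 1439) = -1897/(-1403) = -1897*(-1/1403) = 1897/1403 ≈ 1.3521)
(F - 1916)/(-4718 + p(63)) = (1897/1403 - 1916)/(-4718 + (25 - 1*63)) = -2686251/(1403*(-4718 + (25 - 63))) = -2686251/(1403*(-4718 - 38)) = -2686251/1403/(-4756) = -2686251/1403*(-1/4756) = 2686251/6672668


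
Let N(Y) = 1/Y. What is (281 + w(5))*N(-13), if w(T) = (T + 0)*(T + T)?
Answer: -331/13 ≈ -25.462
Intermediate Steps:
w(T) = 2*T² (w(T) = T*(2*T) = 2*T²)
(281 + w(5))*N(-13) = (281 + 2*5²)/(-13) = (281 + 2*25)*(-1/13) = (281 + 50)*(-1/13) = 331*(-1/13) = -331/13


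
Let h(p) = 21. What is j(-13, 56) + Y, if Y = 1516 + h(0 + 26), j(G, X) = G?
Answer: 1524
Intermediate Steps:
Y = 1537 (Y = 1516 + 21 = 1537)
j(-13, 56) + Y = -13 + 1537 = 1524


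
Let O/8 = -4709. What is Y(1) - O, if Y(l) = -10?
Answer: 37662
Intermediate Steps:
O = -37672 (O = 8*(-4709) = -37672)
Y(1) - O = -10 - 1*(-37672) = -10 + 37672 = 37662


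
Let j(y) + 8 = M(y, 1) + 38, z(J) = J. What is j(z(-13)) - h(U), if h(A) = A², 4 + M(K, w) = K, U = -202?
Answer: -40791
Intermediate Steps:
M(K, w) = -4 + K
j(y) = 26 + y (j(y) = -8 + ((-4 + y) + 38) = -8 + (34 + y) = 26 + y)
j(z(-13)) - h(U) = (26 - 13) - 1*(-202)² = 13 - 1*40804 = 13 - 40804 = -40791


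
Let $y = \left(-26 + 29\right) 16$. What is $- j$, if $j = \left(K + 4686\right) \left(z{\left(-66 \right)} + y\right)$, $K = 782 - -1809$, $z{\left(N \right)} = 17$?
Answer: $-473005$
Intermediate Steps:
$y = 48$ ($y = 3 \cdot 16 = 48$)
$K = 2591$ ($K = 782 + 1809 = 2591$)
$j = 473005$ ($j = \left(2591 + 4686\right) \left(17 + 48\right) = 7277 \cdot 65 = 473005$)
$- j = \left(-1\right) 473005 = -473005$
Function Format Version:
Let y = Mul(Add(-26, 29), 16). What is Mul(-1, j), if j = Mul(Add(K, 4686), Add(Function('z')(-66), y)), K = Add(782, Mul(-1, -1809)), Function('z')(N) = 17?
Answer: -473005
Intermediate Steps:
y = 48 (y = Mul(3, 16) = 48)
K = 2591 (K = Add(782, 1809) = 2591)
j = 473005 (j = Mul(Add(2591, 4686), Add(17, 48)) = Mul(7277, 65) = 473005)
Mul(-1, j) = Mul(-1, 473005) = -473005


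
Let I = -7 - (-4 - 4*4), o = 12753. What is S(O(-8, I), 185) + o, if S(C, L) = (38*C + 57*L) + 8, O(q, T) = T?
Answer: 23800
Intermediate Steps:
I = 13 (I = -7 - (-4 - 16) = -7 - 1*(-20) = -7 + 20 = 13)
S(C, L) = 8 + 38*C + 57*L
S(O(-8, I), 185) + o = (8 + 38*13 + 57*185) + 12753 = (8 + 494 + 10545) + 12753 = 11047 + 12753 = 23800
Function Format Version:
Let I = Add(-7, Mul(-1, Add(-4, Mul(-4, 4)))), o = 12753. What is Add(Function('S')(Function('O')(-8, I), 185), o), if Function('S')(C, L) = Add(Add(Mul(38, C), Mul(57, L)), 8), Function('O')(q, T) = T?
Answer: 23800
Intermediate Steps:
I = 13 (I = Add(-7, Mul(-1, Add(-4, -16))) = Add(-7, Mul(-1, -20)) = Add(-7, 20) = 13)
Function('S')(C, L) = Add(8, Mul(38, C), Mul(57, L))
Add(Function('S')(Function('O')(-8, I), 185), o) = Add(Add(8, Mul(38, 13), Mul(57, 185)), 12753) = Add(Add(8, 494, 10545), 12753) = Add(11047, 12753) = 23800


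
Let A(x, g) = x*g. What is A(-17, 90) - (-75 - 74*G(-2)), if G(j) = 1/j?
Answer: -1492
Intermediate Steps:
A(x, g) = g*x
A(-17, 90) - (-75 - 74*G(-2)) = 90*(-17) - (-75 - 74/(-2)) = -1530 - (-75 - 74*(-1/2)) = -1530 - (-75 + 37) = -1530 - 1*(-38) = -1530 + 38 = -1492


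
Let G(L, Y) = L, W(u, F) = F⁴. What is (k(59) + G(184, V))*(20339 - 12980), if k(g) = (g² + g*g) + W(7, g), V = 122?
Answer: 89224247013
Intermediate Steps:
k(g) = g⁴ + 2*g² (k(g) = (g² + g*g) + g⁴ = (g² + g²) + g⁴ = 2*g² + g⁴ = g⁴ + 2*g²)
(k(59) + G(184, V))*(20339 - 12980) = (59²*(2 + 59²) + 184)*(20339 - 12980) = (3481*(2 + 3481) + 184)*7359 = (3481*3483 + 184)*7359 = (12124323 + 184)*7359 = 12124507*7359 = 89224247013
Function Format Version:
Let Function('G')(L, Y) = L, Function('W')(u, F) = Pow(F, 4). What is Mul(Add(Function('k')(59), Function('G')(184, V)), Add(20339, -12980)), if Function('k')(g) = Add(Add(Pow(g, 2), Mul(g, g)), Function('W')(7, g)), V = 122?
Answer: 89224247013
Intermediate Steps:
Function('k')(g) = Add(Pow(g, 4), Mul(2, Pow(g, 2))) (Function('k')(g) = Add(Add(Pow(g, 2), Mul(g, g)), Pow(g, 4)) = Add(Add(Pow(g, 2), Pow(g, 2)), Pow(g, 4)) = Add(Mul(2, Pow(g, 2)), Pow(g, 4)) = Add(Pow(g, 4), Mul(2, Pow(g, 2))))
Mul(Add(Function('k')(59), Function('G')(184, V)), Add(20339, -12980)) = Mul(Add(Mul(Pow(59, 2), Add(2, Pow(59, 2))), 184), Add(20339, -12980)) = Mul(Add(Mul(3481, Add(2, 3481)), 184), 7359) = Mul(Add(Mul(3481, 3483), 184), 7359) = Mul(Add(12124323, 184), 7359) = Mul(12124507, 7359) = 89224247013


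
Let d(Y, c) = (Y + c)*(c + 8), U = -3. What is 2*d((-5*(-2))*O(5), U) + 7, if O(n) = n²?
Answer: 2477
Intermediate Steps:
d(Y, c) = (8 + c)*(Y + c) (d(Y, c) = (Y + c)*(8 + c) = (8 + c)*(Y + c))
2*d((-5*(-2))*O(5), U) + 7 = 2*((-3)² + 8*(-5*(-2)*5²) + 8*(-3) + (-5*(-2)*5²)*(-3)) + 7 = 2*(9 + 8*(10*25) - 24 + (10*25)*(-3)) + 7 = 2*(9 + 8*250 - 24 + 250*(-3)) + 7 = 2*(9 + 2000 - 24 - 750) + 7 = 2*1235 + 7 = 2470 + 7 = 2477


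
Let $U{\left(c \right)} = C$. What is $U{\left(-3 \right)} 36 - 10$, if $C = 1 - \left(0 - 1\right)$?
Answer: $62$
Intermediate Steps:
$C = 2$ ($C = 1 - -1 = 1 + 1 = 2$)
$U{\left(c \right)} = 2$
$U{\left(-3 \right)} 36 - 10 = 2 \cdot 36 - 10 = 72 - 10 = 62$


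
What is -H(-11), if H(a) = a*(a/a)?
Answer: 11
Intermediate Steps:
H(a) = a (H(a) = a*1 = a)
-H(-11) = -1*(-11) = 11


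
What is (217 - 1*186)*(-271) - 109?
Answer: -8510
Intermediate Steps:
(217 - 1*186)*(-271) - 109 = (217 - 186)*(-271) - 109 = 31*(-271) - 109 = -8401 - 109 = -8510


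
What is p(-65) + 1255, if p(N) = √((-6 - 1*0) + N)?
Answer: 1255 + I*√71 ≈ 1255.0 + 8.4261*I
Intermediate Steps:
p(N) = √(-6 + N) (p(N) = √((-6 + 0) + N) = √(-6 + N))
p(-65) + 1255 = √(-6 - 65) + 1255 = √(-71) + 1255 = I*√71 + 1255 = 1255 + I*√71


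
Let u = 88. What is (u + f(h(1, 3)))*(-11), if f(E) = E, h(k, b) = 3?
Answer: -1001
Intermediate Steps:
(u + f(h(1, 3)))*(-11) = (88 + 3)*(-11) = 91*(-11) = -1001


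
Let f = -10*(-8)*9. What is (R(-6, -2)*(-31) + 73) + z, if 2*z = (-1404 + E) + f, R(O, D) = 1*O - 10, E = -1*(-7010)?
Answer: 3732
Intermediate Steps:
E = 7010
f = 720 (f = 80*9 = 720)
R(O, D) = -10 + O (R(O, D) = O - 10 = -10 + O)
z = 3163 (z = ((-1404 + 7010) + 720)/2 = (5606 + 720)/2 = (½)*6326 = 3163)
(R(-6, -2)*(-31) + 73) + z = ((-10 - 6)*(-31) + 73) + 3163 = (-16*(-31) + 73) + 3163 = (496 + 73) + 3163 = 569 + 3163 = 3732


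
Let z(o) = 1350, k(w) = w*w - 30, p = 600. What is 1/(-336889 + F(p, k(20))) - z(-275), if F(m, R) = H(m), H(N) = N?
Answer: -453990151/336289 ≈ -1350.0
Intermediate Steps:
k(w) = -30 + w² (k(w) = w² - 30 = -30 + w²)
F(m, R) = m
1/(-336889 + F(p, k(20))) - z(-275) = 1/(-336889 + 600) - 1*1350 = 1/(-336289) - 1350 = -1/336289 - 1350 = -453990151/336289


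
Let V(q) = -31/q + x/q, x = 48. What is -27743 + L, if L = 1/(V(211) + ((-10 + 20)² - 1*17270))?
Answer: -100508810990/3622853 ≈ -27743.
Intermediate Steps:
V(q) = 17/q (V(q) = -31/q + 48/q = 17/q)
L = -211/3622853 (L = 1/(17/211 + ((-10 + 20)² - 1*17270)) = 1/(17*(1/211) + (10² - 17270)) = 1/(17/211 + (100 - 17270)) = 1/(17/211 - 17170) = 1/(-3622853/211) = -211/3622853 ≈ -5.8241e-5)
-27743 + L = -27743 - 211/3622853 = -100508810990/3622853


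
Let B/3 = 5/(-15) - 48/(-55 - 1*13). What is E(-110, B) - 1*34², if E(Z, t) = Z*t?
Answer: -21742/17 ≈ -1278.9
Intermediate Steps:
B = 19/17 (B = 3*(5/(-15) - 48/(-55 - 1*13)) = 3*(5*(-1/15) - 48/(-55 - 13)) = 3*(-⅓ - 48/(-68)) = 3*(-⅓ - 48*(-1/68)) = 3*(-⅓ + 12/17) = 3*(19/51) = 19/17 ≈ 1.1176)
E(-110, B) - 1*34² = -110*19/17 - 1*34² = -2090/17 - 1*1156 = -2090/17 - 1156 = -21742/17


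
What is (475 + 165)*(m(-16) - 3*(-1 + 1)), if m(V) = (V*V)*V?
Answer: -2621440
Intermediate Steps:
m(V) = V³ (m(V) = V²*V = V³)
(475 + 165)*(m(-16) - 3*(-1 + 1)) = (475 + 165)*((-16)³ - 3*(-1 + 1)) = 640*(-4096 - 3*0) = 640*(-4096 + 0) = 640*(-4096) = -2621440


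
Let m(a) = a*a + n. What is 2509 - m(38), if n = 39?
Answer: 1026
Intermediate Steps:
m(a) = 39 + a² (m(a) = a*a + 39 = a² + 39 = 39 + a²)
2509 - m(38) = 2509 - (39 + 38²) = 2509 - (39 + 1444) = 2509 - 1*1483 = 2509 - 1483 = 1026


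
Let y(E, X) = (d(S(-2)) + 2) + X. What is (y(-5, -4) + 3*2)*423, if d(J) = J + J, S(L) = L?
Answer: 0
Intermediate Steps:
d(J) = 2*J
y(E, X) = -2 + X (y(E, X) = (2*(-2) + 2) + X = (-4 + 2) + X = -2 + X)
(y(-5, -4) + 3*2)*423 = ((-2 - 4) + 3*2)*423 = (-6 + 6)*423 = 0*423 = 0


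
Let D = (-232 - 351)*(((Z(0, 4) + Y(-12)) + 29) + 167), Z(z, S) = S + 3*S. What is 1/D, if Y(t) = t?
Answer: -1/116600 ≈ -8.5763e-6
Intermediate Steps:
Z(z, S) = 4*S
D = -116600 (D = (-232 - 351)*(((4*4 - 12) + 29) + 167) = -583*(((16 - 12) + 29) + 167) = -583*((4 + 29) + 167) = -583*(33 + 167) = -583*200 = -116600)
1/D = 1/(-116600) = -1/116600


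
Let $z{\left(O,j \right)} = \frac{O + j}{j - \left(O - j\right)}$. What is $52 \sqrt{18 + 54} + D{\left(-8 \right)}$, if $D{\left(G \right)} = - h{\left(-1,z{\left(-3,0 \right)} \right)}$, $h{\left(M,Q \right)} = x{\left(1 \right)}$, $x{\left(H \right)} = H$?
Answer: $-1 + 312 \sqrt{2} \approx 440.23$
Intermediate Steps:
$z{\left(O,j \right)} = \frac{O + j}{- O + 2 j}$
$h{\left(M,Q \right)} = 1$
$D{\left(G \right)} = -1$ ($D{\left(G \right)} = \left(-1\right) 1 = -1$)
$52 \sqrt{18 + 54} + D{\left(-8 \right)} = 52 \sqrt{18 + 54} - 1 = 52 \sqrt{72} - 1 = 52 \cdot 6 \sqrt{2} - 1 = 312 \sqrt{2} - 1 = -1 + 312 \sqrt{2}$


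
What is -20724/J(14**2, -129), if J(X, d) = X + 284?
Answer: -1727/40 ≈ -43.175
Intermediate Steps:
J(X, d) = 284 + X
-20724/J(14**2, -129) = -20724/(284 + 14**2) = -20724/(284 + 196) = -20724/480 = -20724*1/480 = -1727/40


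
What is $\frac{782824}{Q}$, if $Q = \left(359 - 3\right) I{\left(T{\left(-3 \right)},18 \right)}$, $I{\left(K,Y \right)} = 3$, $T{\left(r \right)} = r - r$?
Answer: $\frac{195706}{267} \approx 732.98$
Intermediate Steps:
$T{\left(r \right)} = 0$
$Q = 1068$ ($Q = \left(359 - 3\right) 3 = 356 \cdot 3 = 1068$)
$\frac{782824}{Q} = \frac{782824}{1068} = 782824 \cdot \frac{1}{1068} = \frac{195706}{267}$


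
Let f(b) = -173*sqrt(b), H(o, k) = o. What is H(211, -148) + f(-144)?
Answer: 211 - 2076*I ≈ 211.0 - 2076.0*I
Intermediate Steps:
H(211, -148) + f(-144) = 211 - 2076*I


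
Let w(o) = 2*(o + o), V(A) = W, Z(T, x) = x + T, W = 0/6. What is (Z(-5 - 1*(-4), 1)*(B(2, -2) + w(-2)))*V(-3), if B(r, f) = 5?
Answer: 0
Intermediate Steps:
W = 0 (W = 0*(⅙) = 0)
Z(T, x) = T + x
V(A) = 0
w(o) = 4*o (w(o) = 2*(2*o) = 4*o)
(Z(-5 - 1*(-4), 1)*(B(2, -2) + w(-2)))*V(-3) = (((-5 - 1*(-4)) + 1)*(5 + 4*(-2)))*0 = (((-5 + 4) + 1)*(5 - 8))*0 = ((-1 + 1)*(-3))*0 = (0*(-3))*0 = 0*0 = 0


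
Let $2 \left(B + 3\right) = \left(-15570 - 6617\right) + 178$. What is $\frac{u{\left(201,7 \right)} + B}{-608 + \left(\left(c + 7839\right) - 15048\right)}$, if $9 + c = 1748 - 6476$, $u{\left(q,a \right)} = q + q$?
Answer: $\frac{21211}{25108} \approx 0.84479$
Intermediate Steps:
$u{\left(q,a \right)} = 2 q$
$c = -4737$ ($c = -9 + \left(1748 - 6476\right) = -9 - 4728 = -4737$)
$B = - \frac{22015}{2}$ ($B = -3 + \frac{\left(-15570 - 6617\right) + 178}{2} = -3 + \frac{-22187 + 178}{2} = -3 + \frac{1}{2} \left(-22009\right) = -3 - \frac{22009}{2} = - \frac{22015}{2} \approx -11008.0$)
$\frac{u{\left(201,7 \right)} + B}{-608 + \left(\left(c + 7839\right) - 15048\right)} = \frac{2 \cdot 201 - \frac{22015}{2}}{-608 + \left(\left(-4737 + 7839\right) - 15048\right)} = \frac{402 - \frac{22015}{2}}{-608 + \left(3102 - 15048\right)} = - \frac{21211}{2 \left(-608 - 11946\right)} = - \frac{21211}{2 \left(-12554\right)} = \left(- \frac{21211}{2}\right) \left(- \frac{1}{12554}\right) = \frac{21211}{25108}$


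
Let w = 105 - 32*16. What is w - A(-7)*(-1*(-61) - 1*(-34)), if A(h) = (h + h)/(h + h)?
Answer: -502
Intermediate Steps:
A(h) = 1 (A(h) = (2*h)/((2*h)) = (2*h)*(1/(2*h)) = 1)
w = -407 (w = 105 - 512 = -407)
w - A(-7)*(-1*(-61) - 1*(-34)) = -407 - (-1*(-61) - 1*(-34)) = -407 - (61 + 34) = -407 - 95 = -502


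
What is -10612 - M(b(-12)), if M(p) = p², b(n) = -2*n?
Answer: -11188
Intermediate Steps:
-10612 - M(b(-12)) = -10612 - (-2*(-12))² = -10612 - 1*24² = -10612 - 1*576 = -10612 - 576 = -11188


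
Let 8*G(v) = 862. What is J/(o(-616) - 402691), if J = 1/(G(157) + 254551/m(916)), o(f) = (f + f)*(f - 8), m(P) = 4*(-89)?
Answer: -89/19785729696 ≈ -4.4982e-9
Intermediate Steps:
G(v) = 431/4 (G(v) = (⅛)*862 = 431/4)
m(P) = -356
o(f) = 2*f*(-8 + f) (o(f) = (2*f)*(-8 + f) = 2*f*(-8 + f))
J = -89/54048 (J = 1/(431/4 + 254551/(-356)) = 1/(431/4 + 254551*(-1/356)) = 1/(431/4 - 254551/356) = 1/(-54048/89) = -89/54048 ≈ -0.0016467)
J/(o(-616) - 402691) = -89/(54048*(2*(-616)*(-8 - 616) - 402691)) = -89/(54048*(2*(-616)*(-624) - 402691)) = -89/(54048*(768768 - 402691)) = -89/54048/366077 = -89/54048*1/366077 = -89/19785729696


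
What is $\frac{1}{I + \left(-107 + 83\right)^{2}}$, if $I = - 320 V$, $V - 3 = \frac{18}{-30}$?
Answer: $- \frac{1}{192} \approx -0.0052083$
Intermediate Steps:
$V = \frac{12}{5}$ ($V = 3 + \frac{18}{-30} = 3 + 18 \left(- \frac{1}{30}\right) = 3 - \frac{3}{5} = \frac{12}{5} \approx 2.4$)
$I = -768$ ($I = \left(-320\right) \frac{12}{5} = -768$)
$\frac{1}{I + \left(-107 + 83\right)^{2}} = \frac{1}{-768 + \left(-107 + 83\right)^{2}} = \frac{1}{-768 + \left(-24\right)^{2}} = \frac{1}{-768 + 576} = \frac{1}{-192} = - \frac{1}{192}$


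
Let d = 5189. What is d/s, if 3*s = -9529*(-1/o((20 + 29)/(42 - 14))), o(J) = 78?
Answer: 93402/733 ≈ 127.42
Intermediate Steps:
s = 733/18 (s = (-9529/((-1*78)))/3 = (-9529/(-78))/3 = (-9529*(-1/78))/3 = (⅓)*(733/6) = 733/18 ≈ 40.722)
d/s = 5189/(733/18) = 5189*(18/733) = 93402/733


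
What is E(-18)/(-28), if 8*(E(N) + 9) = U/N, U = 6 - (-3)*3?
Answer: 437/1344 ≈ 0.32515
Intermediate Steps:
U = 15 (U = 6 - 1*(-9) = 6 + 9 = 15)
E(N) = -9 + 15/(8*N) (E(N) = -9 + (15/N)/8 = -9 + 15/(8*N))
E(-18)/(-28) = (-9 + (15/8)/(-18))/(-28) = (-9 + (15/8)*(-1/18))*(-1/28) = (-9 - 5/48)*(-1/28) = -437/48*(-1/28) = 437/1344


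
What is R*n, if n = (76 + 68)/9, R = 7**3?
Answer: 5488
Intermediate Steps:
R = 343
n = 16 (n = 144*(1/9) = 16)
R*n = 343*16 = 5488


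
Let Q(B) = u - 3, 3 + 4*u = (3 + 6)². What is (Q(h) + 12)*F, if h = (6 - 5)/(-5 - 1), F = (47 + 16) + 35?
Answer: 2793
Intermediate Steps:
F = 98 (F = 63 + 35 = 98)
h = -⅙ (h = 1/(-6) = 1*(-⅙) = -⅙ ≈ -0.16667)
u = 39/2 (u = -¾ + (3 + 6)²/4 = -¾ + (¼)*9² = -¾ + (¼)*81 = -¾ + 81/4 = 39/2 ≈ 19.500)
Q(B) = 33/2 (Q(B) = 39/2 - 3 = 33/2)
(Q(h) + 12)*F = (33/2 + 12)*98 = (57/2)*98 = 2793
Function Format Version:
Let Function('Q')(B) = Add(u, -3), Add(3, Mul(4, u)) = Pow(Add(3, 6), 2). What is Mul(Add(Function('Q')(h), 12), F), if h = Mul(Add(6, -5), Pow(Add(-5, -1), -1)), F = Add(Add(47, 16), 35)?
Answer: 2793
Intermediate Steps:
F = 98 (F = Add(63, 35) = 98)
h = Rational(-1, 6) (h = Mul(1, Pow(-6, -1)) = Mul(1, Rational(-1, 6)) = Rational(-1, 6) ≈ -0.16667)
u = Rational(39, 2) (u = Add(Rational(-3, 4), Mul(Rational(1, 4), Pow(Add(3, 6), 2))) = Add(Rational(-3, 4), Mul(Rational(1, 4), Pow(9, 2))) = Add(Rational(-3, 4), Mul(Rational(1, 4), 81)) = Add(Rational(-3, 4), Rational(81, 4)) = Rational(39, 2) ≈ 19.500)
Function('Q')(B) = Rational(33, 2) (Function('Q')(B) = Add(Rational(39, 2), -3) = Rational(33, 2))
Mul(Add(Function('Q')(h), 12), F) = Mul(Add(Rational(33, 2), 12), 98) = Mul(Rational(57, 2), 98) = 2793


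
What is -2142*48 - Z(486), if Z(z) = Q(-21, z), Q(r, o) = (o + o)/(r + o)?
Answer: -15936804/155 ≈ -1.0282e+5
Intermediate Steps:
Q(r, o) = 2*o/(o + r) (Q(r, o) = (2*o)/(o + r) = 2*o/(o + r))
Z(z) = 2*z/(-21 + z) (Z(z) = 2*z/(z - 21) = 2*z/(-21 + z))
-2142*48 - Z(486) = -2142*48 - 2*486/(-21 + 486) = -102816 - 2*486/465 = -102816 - 1*324/155 = -102816 - 324/155 = -15936804/155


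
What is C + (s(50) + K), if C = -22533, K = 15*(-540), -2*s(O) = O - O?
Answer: -30633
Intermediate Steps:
s(O) = 0 (s(O) = -(O - O)/2 = -1/2*0 = 0)
K = -8100
C + (s(50) + K) = -22533 + (0 - 8100) = -22533 - 8100 = -30633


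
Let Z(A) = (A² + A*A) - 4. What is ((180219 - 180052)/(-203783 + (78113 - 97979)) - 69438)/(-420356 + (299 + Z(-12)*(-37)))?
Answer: 15529739429/96295431685 ≈ 0.16127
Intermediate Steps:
Z(A) = -4 + 2*A² (Z(A) = (A² + A²) - 4 = 2*A² - 4 = -4 + 2*A²)
((180219 - 180052)/(-203783 + (78113 - 97979)) - 69438)/(-420356 + (299 + Z(-12)*(-37))) = ((180219 - 180052)/(-203783 + (78113 - 97979)) - 69438)/(-420356 + (299 + (-4 + 2*(-12)²)*(-37))) = (167/(-203783 - 19866) - 69438)/(-420356 + (299 + (-4 + 2*144)*(-37))) = (167/(-223649) - 69438)/(-420356 + (299 + (-4 + 288)*(-37))) = (167*(-1/223649) - 69438)/(-420356 + (299 + 284*(-37))) = (-167/223649 - 69438)/(-420356 + (299 - 10508)) = -15529739429/(223649*(-420356 - 10209)) = -15529739429/223649/(-430565) = -15529739429/223649*(-1/430565) = 15529739429/96295431685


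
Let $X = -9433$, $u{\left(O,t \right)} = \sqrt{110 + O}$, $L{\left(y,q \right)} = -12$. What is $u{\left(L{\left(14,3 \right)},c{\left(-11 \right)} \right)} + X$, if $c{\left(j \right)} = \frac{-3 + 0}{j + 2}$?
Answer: $-9433 + 7 \sqrt{2} \approx -9423.1$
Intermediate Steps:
$c{\left(j \right)} = - \frac{3}{2 + j}$
$u{\left(L{\left(14,3 \right)},c{\left(-11 \right)} \right)} + X = \sqrt{110 - 12} - 9433 = \sqrt{98} - 9433 = 7 \sqrt{2} - 9433 = -9433 + 7 \sqrt{2}$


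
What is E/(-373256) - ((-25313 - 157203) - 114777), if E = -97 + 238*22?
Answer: 110966390869/373256 ≈ 2.9729e+5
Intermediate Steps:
E = 5139 (E = -97 + 5236 = 5139)
E/(-373256) - ((-25313 - 157203) - 114777) = 5139/(-373256) - ((-25313 - 157203) - 114777) = 5139*(-1/373256) - (-182516 - 114777) = -5139/373256 - 1*(-297293) = -5139/373256 + 297293 = 110966390869/373256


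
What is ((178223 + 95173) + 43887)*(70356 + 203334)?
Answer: 86837184270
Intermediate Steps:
((178223 + 95173) + 43887)*(70356 + 203334) = (273396 + 43887)*273690 = 317283*273690 = 86837184270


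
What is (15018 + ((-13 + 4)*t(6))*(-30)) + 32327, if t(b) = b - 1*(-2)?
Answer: 49505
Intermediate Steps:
t(b) = 2 + b (t(b) = b + 2 = 2 + b)
(15018 + ((-13 + 4)*t(6))*(-30)) + 32327 = (15018 + ((-13 + 4)*(2 + 6))*(-30)) + 32327 = (15018 - 9*8*(-30)) + 32327 = (15018 - 72*(-30)) + 32327 = (15018 + 2160) + 32327 = 17178 + 32327 = 49505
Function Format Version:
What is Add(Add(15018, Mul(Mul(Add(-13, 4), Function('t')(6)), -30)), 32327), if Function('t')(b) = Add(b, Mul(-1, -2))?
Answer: 49505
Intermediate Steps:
Function('t')(b) = Add(2, b) (Function('t')(b) = Add(b, 2) = Add(2, b))
Add(Add(15018, Mul(Mul(Add(-13, 4), Function('t')(6)), -30)), 32327) = Add(Add(15018, Mul(Mul(Add(-13, 4), Add(2, 6)), -30)), 32327) = Add(Add(15018, Mul(Mul(-9, 8), -30)), 32327) = Add(Add(15018, Mul(-72, -30)), 32327) = Add(Add(15018, 2160), 32327) = Add(17178, 32327) = 49505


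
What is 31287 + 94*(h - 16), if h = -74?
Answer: 22827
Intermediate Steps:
31287 + 94*(h - 16) = 31287 + 94*(-74 - 16) = 31287 + 94*(-90) = 31287 - 8460 = 22827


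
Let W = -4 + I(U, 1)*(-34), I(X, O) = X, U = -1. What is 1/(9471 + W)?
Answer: 1/9501 ≈ 0.00010525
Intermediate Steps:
W = 30 (W = -4 - 1*(-34) = -4 + 34 = 30)
1/(9471 + W) = 1/(9471 + 30) = 1/9501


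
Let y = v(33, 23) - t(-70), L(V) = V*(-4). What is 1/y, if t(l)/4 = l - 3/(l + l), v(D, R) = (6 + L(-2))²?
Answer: 35/16657 ≈ 0.0021012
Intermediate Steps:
L(V) = -4*V
v(D, R) = 196 (v(D, R) = (6 - 4*(-2))² = (6 + 8)² = 14² = 196)
t(l) = -6/l + 4*l (t(l) = 4*(l - 3/(l + l)) = 4*(l - 3/(2*l)) = -6/l + 4*l)
y = 16657/35 (y = 196 - (-6/(-70) + 4*(-70)) = 196 - (-6*(-1/70) - 280) = 196 - (3/35 - 280) = 196 - 1*(-9797/35) = 196 + 9797/35 = 16657/35 ≈ 475.91)
1/y = 1/(16657/35) = 35/16657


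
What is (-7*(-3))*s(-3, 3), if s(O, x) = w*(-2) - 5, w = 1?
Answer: -147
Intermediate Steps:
s(O, x) = -7 (s(O, x) = 1*(-2) - 5 = -2 - 5 = -7)
(-7*(-3))*s(-3, 3) = -7*(-3)*(-7) = 21*(-7) = -147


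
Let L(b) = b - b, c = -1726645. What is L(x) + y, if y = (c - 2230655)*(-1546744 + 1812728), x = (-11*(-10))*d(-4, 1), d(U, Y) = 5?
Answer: -1052578483200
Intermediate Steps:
x = 550 (x = -11*(-10)*5 = 110*5 = 550)
L(b) = 0
y = -1052578483200 (y = (-1726645 - 2230655)*(-1546744 + 1812728) = -3957300*265984 = -1052578483200)
L(x) + y = 0 - 1052578483200 = -1052578483200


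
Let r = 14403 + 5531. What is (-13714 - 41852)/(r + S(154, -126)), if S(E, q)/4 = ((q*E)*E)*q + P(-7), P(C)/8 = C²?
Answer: -27783/753041183 ≈ -3.6894e-5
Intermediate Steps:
r = 19934
P(C) = 8*C²
S(E, q) = 1568 + 4*E²*q² (S(E, q) = 4*(((q*E)*E)*q + 8*(-7)²) = 4*(((E*q)*E)*q + 8*49) = 4*((q*E²)*q + 392) = 4*(E²*q² + 392) = 4*(392 + E²*q²) = 1568 + 4*E²*q²)
(-13714 - 41852)/(r + S(154, -126)) = (-13714 - 41852)/(19934 + (1568 + 4*154²*(-126)²)) = -55566/(19934 + (1568 + 4*23716*15876)) = -55566/(19934 + (1568 + 1506060864)) = -55566/(19934 + 1506062432) = -55566/1506082366 = -55566*1/1506082366 = -27783/753041183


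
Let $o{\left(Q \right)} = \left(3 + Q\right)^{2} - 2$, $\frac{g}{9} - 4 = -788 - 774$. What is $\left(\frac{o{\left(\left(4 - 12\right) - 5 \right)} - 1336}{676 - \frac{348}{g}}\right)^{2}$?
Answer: $\frac{2092660239609}{623997304225} \approx 3.3536$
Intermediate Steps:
$g = -14022$ ($g = 36 + 9 \left(-788 - 774\right) = 36 + 9 \left(-1562\right) = 36 - 14058 = -14022$)
$o{\left(Q \right)} = -2 + \left(3 + Q\right)^{2}$
$\left(\frac{o{\left(\left(4 - 12\right) - 5 \right)} - 1336}{676 - \frac{348}{g}}\right)^{2} = \left(\frac{\left(-2 + \left(3 + \left(\left(4 - 12\right) - 5\right)\right)^{2}\right) - 1336}{676 - \frac{348}{-14022}}\right)^{2} = \left(\frac{\left(-2 + \left(3 - 13\right)^{2}\right) - 1336}{676 - - \frac{58}{2337}}\right)^{2} = \left(\frac{\left(-2 + \left(3 - 13\right)^{2}\right) - 1336}{676 + \frac{58}{2337}}\right)^{2} = \left(\frac{\left(-2 + \left(-10\right)^{2}\right) - 1336}{\frac{1579870}{2337}}\right)^{2} = \left(\left(\left(-2 + 100\right) - 1336\right) \frac{2337}{1579870}\right)^{2} = \left(\left(98 - 1336\right) \frac{2337}{1579870}\right)^{2} = \left(\left(-1238\right) \frac{2337}{1579870}\right)^{2} = \left(- \frac{1446603}{789935}\right)^{2} = \frac{2092660239609}{623997304225}$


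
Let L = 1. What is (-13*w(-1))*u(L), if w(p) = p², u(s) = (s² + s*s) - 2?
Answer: 0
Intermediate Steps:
u(s) = -2 + 2*s² (u(s) = (s² + s²) - 2 = 2*s² - 2 = -2 + 2*s²)
(-13*w(-1))*u(L) = (-13*(-1)²)*(-2 + 2*1²) = (-13*1)*(-2 + 2*1) = -13*(-2 + 2) = -13*0 = 0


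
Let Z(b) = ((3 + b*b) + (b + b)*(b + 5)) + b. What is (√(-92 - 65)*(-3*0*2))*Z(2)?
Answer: 0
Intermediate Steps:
Z(b) = 3 + b + b² + 2*b*(5 + b) (Z(b) = ((3 + b²) + (2*b)*(5 + b)) + b = ((3 + b²) + 2*b*(5 + b)) + b = (3 + b² + 2*b*(5 + b)) + b = 3 + b + b² + 2*b*(5 + b))
(√(-92 - 65)*(-3*0*2))*Z(2) = (√(-92 - 65)*(-3*0*2))*(3 + 3*2² + 11*2) = (√(-157)*(0*2))*(3 + 3*4 + 22) = ((I*√157)*0)*(3 + 12 + 22) = 0*37 = 0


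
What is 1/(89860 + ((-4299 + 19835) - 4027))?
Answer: 1/101369 ≈ 9.8649e-6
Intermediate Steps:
1/(89860 + ((-4299 + 19835) - 4027)) = 1/(89860 + (15536 - 4027)) = 1/(89860 + 11509) = 1/101369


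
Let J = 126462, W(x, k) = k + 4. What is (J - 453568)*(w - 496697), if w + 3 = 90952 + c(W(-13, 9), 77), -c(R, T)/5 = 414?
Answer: 133399714708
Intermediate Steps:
W(x, k) = 4 + k
c(R, T) = -2070 (c(R, T) = -5*414 = -2070)
w = 88879 (w = -3 + (90952 - 2070) = -3 + 88882 = 88879)
(J - 453568)*(w - 496697) = (126462 - 453568)*(88879 - 496697) = -327106*(-407818) = 133399714708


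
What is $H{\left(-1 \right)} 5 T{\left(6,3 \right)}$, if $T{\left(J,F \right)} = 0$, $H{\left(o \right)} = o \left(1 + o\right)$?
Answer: $0$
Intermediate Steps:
$H{\left(-1 \right)} 5 T{\left(6,3 \right)} = - (1 - 1) 5 \cdot 0 = \left(-1\right) 0 \cdot 5 \cdot 0 = 0 \cdot 5 \cdot 0 = 0 \cdot 0 = 0$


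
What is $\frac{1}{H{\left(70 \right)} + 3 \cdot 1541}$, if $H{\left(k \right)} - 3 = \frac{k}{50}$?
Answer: $\frac{5}{23137} \approx 0.0002161$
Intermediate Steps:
$H{\left(k \right)} = 3 + \frac{k}{50}$
$\frac{1}{H{\left(70 \right)} + 3 \cdot 1541} = \frac{1}{\left(3 + \frac{1}{50} \cdot 70\right) + 3 \cdot 1541} = \frac{1}{\left(3 + \frac{7}{5}\right) + 4623} = \frac{1}{\frac{22}{5} + 4623} = \frac{1}{\frac{23137}{5}} = \frac{5}{23137}$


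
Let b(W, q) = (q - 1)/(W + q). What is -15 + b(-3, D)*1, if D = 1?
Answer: -15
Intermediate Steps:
b(W, q) = (-1 + q)/(W + q)
-15 + b(-3, D)*1 = -15 + ((-1 + 1)/(-3 + 1))*1 = -15 + (0/(-2))*1 = -15 - ½*0*1 = -15 + 0*1 = -15 + 0 = -15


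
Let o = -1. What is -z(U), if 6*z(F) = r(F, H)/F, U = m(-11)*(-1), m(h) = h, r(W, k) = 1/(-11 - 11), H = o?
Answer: 1/1452 ≈ 0.00068871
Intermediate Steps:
H = -1
r(W, k) = -1/22 (r(W, k) = 1/(-22) = -1/22)
U = 11 (U = -11*(-1) = 11)
z(F) = -1/(132*F) (z(F) = (-1/(22*F))/6 = -1/(132*F))
-z(U) = -(-1)/(132*11) = -1*(-1/1452) = 1/1452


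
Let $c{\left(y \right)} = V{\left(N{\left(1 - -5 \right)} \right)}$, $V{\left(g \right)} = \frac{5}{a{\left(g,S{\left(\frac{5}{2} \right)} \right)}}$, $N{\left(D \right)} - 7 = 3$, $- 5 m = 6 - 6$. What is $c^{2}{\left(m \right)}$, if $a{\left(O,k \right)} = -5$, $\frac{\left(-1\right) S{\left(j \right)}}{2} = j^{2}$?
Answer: $1$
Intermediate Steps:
$m = 0$ ($m = - \frac{6 - 6}{5} = \left(- \frac{1}{5}\right) 0 = 0$)
$N{\left(D \right)} = 10$ ($N{\left(D \right)} = 7 + 3 = 10$)
$S{\left(j \right)} = - 2 j^{2}$
$V{\left(g \right)} = -1$ ($V{\left(g \right)} = \frac{5}{-5} = 5 \left(- \frac{1}{5}\right) = -1$)
$c{\left(y \right)} = -1$
$c^{2}{\left(m \right)} = \left(-1\right)^{2} = 1$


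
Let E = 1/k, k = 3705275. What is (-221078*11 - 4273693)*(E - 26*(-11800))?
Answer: -7622725335738575551/3705275 ≈ -2.0573e+12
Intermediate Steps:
E = 1/3705275 ≈ 2.6989e-7
(-221078*11 - 4273693)*(E - 26*(-11800)) = (-221078*11 - 4273693)*(1/3705275 - 26*(-11800)) = (-2431858 - 4273693)*(1/3705275 + 306800) = -6705551*1136778370001/3705275 = -7622725335738575551/3705275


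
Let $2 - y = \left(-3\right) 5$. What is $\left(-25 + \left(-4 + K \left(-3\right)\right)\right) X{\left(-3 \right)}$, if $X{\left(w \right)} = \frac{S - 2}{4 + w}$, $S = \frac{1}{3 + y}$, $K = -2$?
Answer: $\frac{897}{20} \approx 44.85$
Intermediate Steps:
$y = 17$ ($y = 2 - \left(-3\right) 5 = 2 - -15 = 2 + 15 = 17$)
$S = \frac{1}{20}$ ($S = \frac{1}{3 + 17} = \frac{1}{20} \approx 0.05$)
$X{\left(w \right)} = - \frac{39}{20 \left(4 + w\right)}$ ($X{\left(w \right)} = \frac{\frac{1}{20} - 2}{4 + w} = - \frac{39}{20 \left(4 + w\right)}$)
$\left(-25 + \left(-4 + K \left(-3\right)\right)\right) X{\left(-3 \right)} = \left(-25 - -2\right) \left(- \frac{39}{80 + 20 \left(-3\right)}\right) = \left(-25 + \left(-4 + 6\right)\right) \left(- \frac{39}{80 - 60}\right) = \left(-25 + 2\right) \left(- \frac{39}{20}\right) = - 23 \left(\left(-39\right) \frac{1}{20}\right) = \left(-23\right) \left(- \frac{39}{20}\right) = \frac{897}{20}$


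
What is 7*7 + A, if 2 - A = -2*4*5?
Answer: 91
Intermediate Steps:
A = 42 (A = 2 - (-2*4)*5 = 2 - (-8)*5 = 2 - 1*(-40) = 2 + 40 = 42)
7*7 + A = 7*7 + 42 = 49 + 42 = 91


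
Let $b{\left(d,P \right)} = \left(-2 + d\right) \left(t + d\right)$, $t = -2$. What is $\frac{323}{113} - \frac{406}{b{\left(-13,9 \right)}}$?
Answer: $\frac{26797}{25425} \approx 1.054$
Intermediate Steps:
$b{\left(d,P \right)} = \left(-2 + d\right)^{2}$ ($b{\left(d,P \right)} = \left(-2 + d\right) \left(-2 + d\right) = \left(-2 + d\right)^{2}$)
$\frac{323}{113} - \frac{406}{b{\left(-13,9 \right)}} = \frac{323}{113} - \frac{406}{4 + \left(-13\right)^{2} - -52} = 323 \cdot \frac{1}{113} - \frac{406}{4 + 169 + 52} = \frac{323}{113} - \frac{406}{225} = \frac{26797}{25425}$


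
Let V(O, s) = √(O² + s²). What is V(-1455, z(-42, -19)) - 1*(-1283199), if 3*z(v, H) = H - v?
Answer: 1283199 + √19053754/3 ≈ 1.2847e+6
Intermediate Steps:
z(v, H) = -v/3 + H/3 (z(v, H) = (H - v)/3 = -v/3 + H/3)
V(-1455, z(-42, -19)) - 1*(-1283199) = √((-1455)² + (-⅓*(-42) + (⅓)*(-19))²) - 1*(-1283199) = √(2117025 + (14 - 19/3)²) + 1283199 = √(2117025 + (23/3)²) + 1283199 = √(2117025 + 529/9) + 1283199 = √(19053754/9) + 1283199 = √19053754/3 + 1283199 = 1283199 + √19053754/3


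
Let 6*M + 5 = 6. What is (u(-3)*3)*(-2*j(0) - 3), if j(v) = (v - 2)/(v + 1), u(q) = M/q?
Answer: -⅙ ≈ -0.16667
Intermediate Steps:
M = ⅙ (M = -⅚ + (⅙)*6 = -⅚ + 1 = ⅙ ≈ 0.16667)
u(q) = 1/(6*q)
j(v) = (-2 + v)/(1 + v)
(u(-3)*3)*(-2*j(0) - 3) = (((⅙)/(-3))*3)*(-2*(-2 + 0)/(1 + 0) - 3) = (((⅙)*(-⅓))*3)*(-2*(-2)/1 - 3) = (-1/18*3)*(-2*(-2) - 3) = -(-2*(-2) - 3)/6 = -(4 - 3)/6 = -⅙*1 = -⅙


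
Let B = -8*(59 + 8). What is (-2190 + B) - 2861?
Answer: -5587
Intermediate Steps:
B = -536 (B = -8*67 = -536)
(-2190 + B) - 2861 = (-2190 - 536) - 2861 = -2726 - 2861 = -5587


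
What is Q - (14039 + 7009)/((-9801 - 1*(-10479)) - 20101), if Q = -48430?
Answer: -940634842/19423 ≈ -48429.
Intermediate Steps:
Q - (14039 + 7009)/((-9801 - 1*(-10479)) - 20101) = -48430 - (14039 + 7009)/((-9801 - 1*(-10479)) - 20101) = -48430 - 21048/((-9801 + 10479) - 20101) = -48430 - 21048/(678 - 20101) = -48430 - 21048/(-19423) = -48430 - 21048*(-1)/19423 = -48430 - 1*(-21048/19423) = -48430 + 21048/19423 = -940634842/19423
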